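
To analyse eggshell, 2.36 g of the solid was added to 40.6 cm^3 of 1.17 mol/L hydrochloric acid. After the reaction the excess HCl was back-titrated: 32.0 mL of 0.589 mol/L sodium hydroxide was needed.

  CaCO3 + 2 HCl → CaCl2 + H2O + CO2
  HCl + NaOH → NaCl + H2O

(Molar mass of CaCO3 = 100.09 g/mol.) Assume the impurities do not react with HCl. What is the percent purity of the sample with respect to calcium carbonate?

n(HCl) added = 0.0406 × 1.17 = 0.0475 mol
n(NaOH) used in back-titration = 0.0320 × 0.589 = 0.0188 mol
n(HCl) left over = 0.0188 mol (1:1 ratio)
n(HCl) consumed by analyte = 0.0475 − 0.0188 = 0.0287 mol
From the 1:2 ratio, n(CaCO3) = 1/2 × 0.0287 = 0.0143 mol
mass of CaCO3 = 0.0143 × 100.09 = 1.43 g
% CaCO3 = 1.43 / 2.36 × 100 = 60.8 %

60.8 %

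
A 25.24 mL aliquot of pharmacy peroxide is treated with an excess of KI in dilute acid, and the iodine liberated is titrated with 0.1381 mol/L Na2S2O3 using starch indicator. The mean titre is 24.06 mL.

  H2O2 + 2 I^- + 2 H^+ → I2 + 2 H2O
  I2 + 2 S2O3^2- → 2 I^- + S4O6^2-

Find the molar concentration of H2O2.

n(S2O3^2-) = 0.02406 × 0.1381 = 3.323 × 10^-3 mol
n(I2) = n(S2O3^2-)/2 = 1.661 × 10^-3 mol
n(H2O2) in the aliquot = 1.661 × 10^-3 mol (1:1 ratio)
[H2O2] = 1.661 × 10^-3 / 0.02524 = 0.06582 mol/L

0.06582 mol/L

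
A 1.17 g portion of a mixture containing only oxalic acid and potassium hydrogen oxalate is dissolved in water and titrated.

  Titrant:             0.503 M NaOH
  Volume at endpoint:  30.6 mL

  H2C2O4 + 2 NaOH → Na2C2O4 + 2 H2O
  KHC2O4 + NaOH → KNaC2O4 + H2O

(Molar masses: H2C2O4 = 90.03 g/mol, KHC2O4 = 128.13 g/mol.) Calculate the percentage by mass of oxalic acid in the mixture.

n(NaOH) = 0.0306 × 0.503 = 0.0154 mol
Let x = n(H2C2O4), y = n(KHC2O4).
Titrant: 2x + 1y = 0.0154;  mass: 90.03x + 128.13y = 1.17
Solving, x = 4.83 × 10^-3 mol, y = 5.74 × 10^-3 mol
mass of H2C2O4 = 4.83 × 10^-3 × 90.03 = 0.434 g
% H2C2O4 = 0.434 / 1.17 × 100 = 37.1 %

37.1 %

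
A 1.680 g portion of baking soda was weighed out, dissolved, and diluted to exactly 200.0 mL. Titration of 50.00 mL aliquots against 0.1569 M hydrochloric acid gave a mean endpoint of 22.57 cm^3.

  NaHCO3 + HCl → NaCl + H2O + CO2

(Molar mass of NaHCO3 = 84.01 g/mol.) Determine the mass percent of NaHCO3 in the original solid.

n(HCl) per titration = 0.02257 × 0.1569 = 3.541 × 10^-3 mol
n(NaHCO3) in each aliquot = 3.541 × 10^-3 mol (1:1 ratio)
n(NaHCO3) in the whole flask = 3.541 × 10^-3 × 200.0/50.00 = 0.01416 mol
mass of NaHCO3 = 0.01416 × 84.01 = 1.190 g
% NaHCO3 = 1.190 / 1.680 × 100 = 70.83 %

70.83 %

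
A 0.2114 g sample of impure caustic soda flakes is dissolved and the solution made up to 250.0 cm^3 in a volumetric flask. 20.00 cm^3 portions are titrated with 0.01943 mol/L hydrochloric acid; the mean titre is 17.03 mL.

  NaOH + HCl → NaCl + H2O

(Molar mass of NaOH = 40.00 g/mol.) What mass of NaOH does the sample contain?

n(HCl) per titration = 0.01703 × 0.01943 = 3.309 × 10^-4 mol
n(NaOH) in each aliquot = 3.309 × 10^-4 mol (1:1 ratio)
n(NaOH) in the whole flask = 3.309 × 10^-4 × 250.0/20.00 = 4.136 × 10^-3 mol
mass of NaOH = 4.136 × 10^-3 × 40.00 = 0.1654 g

0.1654 g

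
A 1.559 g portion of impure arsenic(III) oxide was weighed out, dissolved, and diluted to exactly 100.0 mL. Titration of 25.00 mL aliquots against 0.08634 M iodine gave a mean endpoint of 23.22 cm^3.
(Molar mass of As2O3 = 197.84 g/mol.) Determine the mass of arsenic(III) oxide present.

0.7933 g

As2O3 + 2 I2 + 2 H2O → As2O5 + 4 HI
n(I2) per titration = 0.02322 × 0.08634 = 2.005 × 10^-3 mol
From the 1:2 ratio, n(As2O3) in each aliquot = 1/2 × 2.005 × 10^-3 = 1.002 × 10^-3 mol
n(As2O3) in the whole flask = 1.002 × 10^-3 × 100.0/25.00 = 4.010 × 10^-3 mol
mass of As2O3 = 4.010 × 10^-3 × 197.84 = 0.7933 g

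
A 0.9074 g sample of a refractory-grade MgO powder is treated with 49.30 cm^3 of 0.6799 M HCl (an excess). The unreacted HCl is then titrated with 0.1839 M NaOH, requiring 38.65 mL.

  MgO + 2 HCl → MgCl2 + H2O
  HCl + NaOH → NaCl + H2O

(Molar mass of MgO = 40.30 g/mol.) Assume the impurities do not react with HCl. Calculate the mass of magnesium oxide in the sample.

0.5322 g

n(HCl) added = 0.04930 × 0.6799 = 0.03352 mol
n(NaOH) used in back-titration = 0.03865 × 0.1839 = 7.108 × 10^-3 mol
n(HCl) left over = 7.108 × 10^-3 mol (1:1 ratio)
n(HCl) consumed by analyte = 0.03352 − 7.108 × 10^-3 = 0.02641 mol
From the 1:2 ratio, n(MgO) = 1/2 × 0.02641 = 0.01321 mol
mass of MgO = 0.01321 × 40.30 = 0.5322 g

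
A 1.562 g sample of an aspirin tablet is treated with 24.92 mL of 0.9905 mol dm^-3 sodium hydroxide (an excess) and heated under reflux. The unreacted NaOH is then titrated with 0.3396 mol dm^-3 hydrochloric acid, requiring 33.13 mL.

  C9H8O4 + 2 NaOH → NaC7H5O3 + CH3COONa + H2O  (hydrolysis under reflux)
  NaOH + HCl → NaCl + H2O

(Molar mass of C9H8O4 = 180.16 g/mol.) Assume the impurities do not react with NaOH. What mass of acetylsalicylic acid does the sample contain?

1.210 g

n(NaOH) added = 0.02492 × 0.9905 = 0.02468 mol
n(HCl) used in back-titration = 0.03313 × 0.3396 = 0.01125 mol
n(NaOH) left over = 0.01125 mol (1:1 ratio)
n(NaOH) consumed by analyte = 0.02468 − 0.01125 = 0.01343 mol
From the 1:2 ratio, n(C9H8O4) = 1/2 × 0.01343 = 6.716 × 10^-3 mol
mass of C9H8O4 = 6.716 × 10^-3 × 180.16 = 1.210 g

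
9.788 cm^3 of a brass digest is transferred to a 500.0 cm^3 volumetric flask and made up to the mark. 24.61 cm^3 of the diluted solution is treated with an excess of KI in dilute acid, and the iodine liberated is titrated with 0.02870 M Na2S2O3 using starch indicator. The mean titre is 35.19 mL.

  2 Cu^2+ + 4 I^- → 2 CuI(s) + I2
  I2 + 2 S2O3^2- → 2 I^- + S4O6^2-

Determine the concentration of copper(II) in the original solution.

2.096 M

n(S2O3^2-) = 0.03519 × 0.02870 = 1.010 × 10^-3 mol
n(I2) = n(S2O3^2-)/2 = 5.050 × 10^-4 mol
From the 2:1 ratio, n(Cu2+) in the aliquot = 2/1 × 5.050 × 10^-4 = 1.010 × 10^-3 mol
[Cu2+]_dilute = 1.010 × 10^-3 / 0.02461 = 0.04104 mol/L
[Cu2+]_original = 0.04104 × 500.0/9.788 = 2.096 mol/L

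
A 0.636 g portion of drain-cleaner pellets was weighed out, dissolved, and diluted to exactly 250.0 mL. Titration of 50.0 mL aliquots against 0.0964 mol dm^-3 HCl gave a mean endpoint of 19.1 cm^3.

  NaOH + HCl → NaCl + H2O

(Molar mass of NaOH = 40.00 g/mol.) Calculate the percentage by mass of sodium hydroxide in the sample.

n(HCl) per titration = 0.0191 × 0.0964 = 1.84 × 10^-3 mol
n(NaOH) in each aliquot = 1.84 × 10^-3 mol (1:1 ratio)
n(NaOH) in the whole flask = 1.84 × 10^-3 × 250.0/50.0 = 9.21 × 10^-3 mol
mass of NaOH = 9.21 × 10^-3 × 40.00 = 0.368 g
% NaOH = 0.368 / 0.636 × 100 = 57.9 %

57.9 %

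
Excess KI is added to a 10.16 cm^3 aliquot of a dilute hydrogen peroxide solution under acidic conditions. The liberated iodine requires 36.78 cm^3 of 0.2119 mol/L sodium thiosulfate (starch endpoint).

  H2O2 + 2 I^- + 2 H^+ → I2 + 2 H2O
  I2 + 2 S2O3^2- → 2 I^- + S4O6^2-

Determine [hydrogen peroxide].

n(S2O3^2-) = 0.03678 × 0.2119 = 7.794 × 10^-3 mol
n(I2) = n(S2O3^2-)/2 = 3.897 × 10^-3 mol
n(H2O2) in the aliquot = 3.897 × 10^-3 mol (1:1 ratio)
[H2O2] = 3.897 × 10^-3 / 0.01016 = 0.3835 mol/L

0.3835 mol/L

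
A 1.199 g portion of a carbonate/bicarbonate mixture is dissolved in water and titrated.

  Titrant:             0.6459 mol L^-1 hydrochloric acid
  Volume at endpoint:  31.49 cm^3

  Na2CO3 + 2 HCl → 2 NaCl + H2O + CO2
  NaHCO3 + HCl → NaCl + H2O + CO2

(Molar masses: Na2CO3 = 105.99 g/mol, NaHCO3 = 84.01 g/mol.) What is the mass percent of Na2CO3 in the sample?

72.64 %

n(HCl) = 0.03149 × 0.6459 = 0.02034 mol
Let x = n(Na2CO3), y = n(NaHCO3).
Titrant: 2x + 1y = 0.02034;  mass: 105.99x + 84.01y = 1.199
Solving, x = 8.217 × 10^-3 mol, y = 3.905 × 10^-3 mol
mass of Na2CO3 = 8.217 × 10^-3 × 105.99 = 0.8709 g
% Na2CO3 = 0.8709 / 1.199 × 100 = 72.64 %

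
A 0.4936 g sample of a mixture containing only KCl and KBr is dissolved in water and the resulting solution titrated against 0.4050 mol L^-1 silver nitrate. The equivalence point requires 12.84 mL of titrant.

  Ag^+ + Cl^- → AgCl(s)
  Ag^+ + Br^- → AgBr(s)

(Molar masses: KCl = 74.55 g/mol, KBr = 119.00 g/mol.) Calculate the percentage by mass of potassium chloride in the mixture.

n(AgNO3) = 0.01284 × 0.4050 = 5.200 × 10^-3 mol
Let x = n(KCl), y = n(KBr).
Titrant: 1x + 1y = 5.200 × 10^-3;  mass: 74.55x + 119.00y = 0.4936
Solving, x = 2.817 × 10^-3 mol, y = 2.383 × 10^-3 mol
mass of KCl = 2.817 × 10^-3 × 74.55 = 0.2100 g
% KCl = 0.2100 / 0.4936 × 100 = 42.55 %

42.55 %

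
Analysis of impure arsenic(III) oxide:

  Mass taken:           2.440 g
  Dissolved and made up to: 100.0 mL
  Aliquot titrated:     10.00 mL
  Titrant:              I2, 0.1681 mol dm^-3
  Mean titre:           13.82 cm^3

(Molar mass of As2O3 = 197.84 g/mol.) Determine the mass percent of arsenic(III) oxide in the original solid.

94.18 %

As2O3 + 2 I2 + 2 H2O → As2O5 + 4 HI
n(I2) per titration = 0.01382 × 0.1681 = 2.323 × 10^-3 mol
From the 1:2 ratio, n(As2O3) in each aliquot = 1/2 × 2.323 × 10^-3 = 1.162 × 10^-3 mol
n(As2O3) in the whole flask = 1.162 × 10^-3 × 100.0/10.00 = 0.01162 mol
mass of As2O3 = 0.01162 × 197.84 = 2.298 g
% As2O3 = 2.298 / 2.440 × 100 = 94.18 %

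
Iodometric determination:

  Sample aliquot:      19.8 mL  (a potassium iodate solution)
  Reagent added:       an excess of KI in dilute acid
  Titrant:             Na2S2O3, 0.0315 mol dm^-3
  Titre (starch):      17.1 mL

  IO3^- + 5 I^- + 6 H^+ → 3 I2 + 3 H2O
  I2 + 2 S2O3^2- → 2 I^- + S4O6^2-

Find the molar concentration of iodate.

n(S2O3^2-) = 0.0171 × 0.0315 = 5.39 × 10^-4 mol
n(I2) = n(S2O3^2-)/2 = 2.69 × 10^-4 mol
From the 1:3 ratio, n(IO3^-) in the aliquot = 1/3 × 2.69 × 10^-4 = 8.98 × 10^-5 mol
[IO3^-] = 8.98 × 10^-5 / 0.0198 = 0.00453 mol/L

0.00453 mol/L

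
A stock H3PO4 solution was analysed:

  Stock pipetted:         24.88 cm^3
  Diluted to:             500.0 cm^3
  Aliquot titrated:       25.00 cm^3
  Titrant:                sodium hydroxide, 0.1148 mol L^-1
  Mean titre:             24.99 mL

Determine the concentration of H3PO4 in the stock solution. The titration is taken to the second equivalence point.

1.153 mol/L

H3PO4 + 2 NaOH → Na2HPO4 + 2 H2O
n(NaOH) = 0.02499 × 0.1148 = 2.869 × 10^-3 mol
From the 1:2 ratio, n(H3PO4) in the aliquot = 1/2 × 2.869 × 10^-3 = 1.434 × 10^-3 mol
[H3PO4]_dilute = 1.434 × 10^-3 / 0.02500 = 0.05738 mol/L
Dilution factor = 500.0 / 24.88 = 20.10
[H3PO4]_stock = 0.05738 × 20.10 = 1.153 mol/L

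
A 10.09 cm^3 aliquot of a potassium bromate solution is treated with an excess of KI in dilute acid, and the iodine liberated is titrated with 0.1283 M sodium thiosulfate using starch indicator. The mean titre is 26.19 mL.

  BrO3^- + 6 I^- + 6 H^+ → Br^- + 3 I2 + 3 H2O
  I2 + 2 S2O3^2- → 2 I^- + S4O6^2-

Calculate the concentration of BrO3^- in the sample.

0.05550 M

n(S2O3^2-) = 0.02619 × 0.1283 = 3.360 × 10^-3 mol
n(I2) = n(S2O3^2-)/2 = 1.680 × 10^-3 mol
From the 1:3 ratio, n(BrO3^-) in the aliquot = 1/3 × 1.680 × 10^-3 = 5.600 × 10^-4 mol
[BrO3^-] = 5.600 × 10^-4 / 0.01009 = 0.05550 mol/L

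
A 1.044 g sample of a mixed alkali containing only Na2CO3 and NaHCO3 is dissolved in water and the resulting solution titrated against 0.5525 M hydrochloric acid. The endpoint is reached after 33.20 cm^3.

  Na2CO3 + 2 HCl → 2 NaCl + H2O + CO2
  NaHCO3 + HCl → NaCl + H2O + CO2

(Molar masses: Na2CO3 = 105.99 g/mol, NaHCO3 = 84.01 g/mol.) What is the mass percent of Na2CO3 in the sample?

n(HCl) = 0.03320 × 0.5525 = 0.01834 mol
Let x = n(Na2CO3), y = n(NaHCO3).
Titrant: 2x + 1y = 0.01834;  mass: 105.99x + 84.01y = 1.044
Solving, x = 8.012 × 10^-3 mol, y = 2.319 × 10^-3 mol
mass of Na2CO3 = 8.012 × 10^-3 × 105.99 = 0.8492 g
% Na2CO3 = 0.8492 / 1.044 × 100 = 81.34 %

81.34 %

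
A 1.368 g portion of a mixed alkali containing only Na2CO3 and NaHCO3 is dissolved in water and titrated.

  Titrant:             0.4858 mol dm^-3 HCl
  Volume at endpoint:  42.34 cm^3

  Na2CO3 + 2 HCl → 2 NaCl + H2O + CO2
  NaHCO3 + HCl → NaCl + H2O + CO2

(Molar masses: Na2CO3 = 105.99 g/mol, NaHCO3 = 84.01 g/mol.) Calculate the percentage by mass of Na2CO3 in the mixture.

44.96 %

n(HCl) = 0.04234 × 0.4858 = 0.02057 mol
Let x = n(Na2CO3), y = n(NaHCO3).
Titrant: 2x + 1y = 0.02057;  mass: 105.99x + 84.01y = 1.368
Solving, x = 5.803 × 10^-3 mol, y = 8.962 × 10^-3 mol
mass of Na2CO3 = 5.803 × 10^-3 × 105.99 = 0.6151 g
% Na2CO3 = 0.6151 / 1.368 × 100 = 44.96 %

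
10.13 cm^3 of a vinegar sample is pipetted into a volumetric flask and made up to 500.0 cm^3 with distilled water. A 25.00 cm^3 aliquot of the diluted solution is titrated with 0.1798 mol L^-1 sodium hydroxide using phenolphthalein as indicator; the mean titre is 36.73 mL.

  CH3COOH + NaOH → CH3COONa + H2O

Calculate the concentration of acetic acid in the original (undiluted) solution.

13.04 mol/L

n(NaOH) = 0.03673 × 0.1798 = 6.604 × 10^-3 mol
n(CH3COOH) in the aliquot = 6.604 × 10^-3 mol (1:1 ratio)
[CH3COOH]_dilute = 6.604 × 10^-3 / 0.02500 = 0.2642 mol/L
Dilution factor = 500.0 / 10.13 = 49.36
[CH3COOH]_stock = 0.2642 × 49.36 = 13.04 mol/L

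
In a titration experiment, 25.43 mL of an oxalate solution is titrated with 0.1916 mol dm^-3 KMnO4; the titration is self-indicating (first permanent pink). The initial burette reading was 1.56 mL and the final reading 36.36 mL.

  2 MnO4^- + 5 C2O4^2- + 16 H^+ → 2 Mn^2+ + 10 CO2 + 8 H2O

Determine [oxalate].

n(KMnO4) = 0.03480 L × 0.1916 mol/L = 6.668 × 10^-3 mol
From the 5:2 mole ratio, n(C2O4^2-) = 5/2 × 6.668 × 10^-3 = 0.01667 mol
[C2O4^2-] = 0.01667 mol / 0.02543 L = 0.6555 mol/L

0.6555 mol/L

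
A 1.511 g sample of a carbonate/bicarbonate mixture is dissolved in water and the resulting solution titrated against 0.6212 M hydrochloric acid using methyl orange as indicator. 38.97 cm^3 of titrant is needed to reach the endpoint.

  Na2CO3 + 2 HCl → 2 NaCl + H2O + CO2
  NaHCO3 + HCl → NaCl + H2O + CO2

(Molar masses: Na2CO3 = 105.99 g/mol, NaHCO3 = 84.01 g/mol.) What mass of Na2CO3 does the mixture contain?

n(HCl) = 0.03897 × 0.6212 = 0.02421 mol
Let x = n(Na2CO3), y = n(NaHCO3).
Titrant: 2x + 1y = 0.02421;  mass: 105.99x + 84.01y = 1.511
Solving, x = 8.427 × 10^-3 mol, y = 7.354 × 10^-3 mol
mass of Na2CO3 = 8.427 × 10^-3 × 105.99 = 0.8932 g

0.8932 g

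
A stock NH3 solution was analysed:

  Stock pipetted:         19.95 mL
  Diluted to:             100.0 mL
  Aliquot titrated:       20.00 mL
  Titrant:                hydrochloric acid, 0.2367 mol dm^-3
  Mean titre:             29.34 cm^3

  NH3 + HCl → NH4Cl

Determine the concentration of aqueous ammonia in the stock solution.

1.741 mol/L

n(HCl) = 0.02934 × 0.2367 = 6.945 × 10^-3 mol
n(NH3) in the aliquot = 6.945 × 10^-3 mol (1:1 ratio)
[NH3]_dilute = 6.945 × 10^-3 / 0.02000 = 0.3472 mol/L
Dilution factor = 100.0 / 19.95 = 5.013
[NH3]_stock = 0.3472 × 5.013 = 1.741 mol/L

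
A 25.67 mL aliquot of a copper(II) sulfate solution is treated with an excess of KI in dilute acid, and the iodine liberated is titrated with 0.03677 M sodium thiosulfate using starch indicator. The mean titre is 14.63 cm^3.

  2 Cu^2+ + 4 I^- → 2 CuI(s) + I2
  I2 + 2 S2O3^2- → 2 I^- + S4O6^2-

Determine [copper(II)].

0.02096 M

n(S2O3^2-) = 0.01463 × 0.03677 = 5.379 × 10^-4 mol
n(I2) = n(S2O3^2-)/2 = 2.690 × 10^-4 mol
From the 2:1 ratio, n(Cu2+) in the aliquot = 2/1 × 2.690 × 10^-4 = 5.379 × 10^-4 mol
[Cu2+] = 5.379 × 10^-4 / 0.02567 = 0.02096 mol/L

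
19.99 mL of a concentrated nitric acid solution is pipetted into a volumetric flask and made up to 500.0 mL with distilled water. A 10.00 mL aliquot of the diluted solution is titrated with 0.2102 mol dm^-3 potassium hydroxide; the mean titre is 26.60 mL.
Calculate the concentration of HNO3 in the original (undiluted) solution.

HNO3 + KOH → KNO3 + H2O
n(KOH) = 0.02660 × 0.2102 = 5.591 × 10^-3 mol
n(HNO3) in the aliquot = 5.591 × 10^-3 mol (1:1 ratio)
[HNO3]_dilute = 5.591 × 10^-3 / 0.01000 = 0.5591 mol/L
Dilution factor = 500.0 / 19.99 = 25.01
[HNO3]_stock = 0.5591 × 25.01 = 13.99 mol/L

13.99 mol/L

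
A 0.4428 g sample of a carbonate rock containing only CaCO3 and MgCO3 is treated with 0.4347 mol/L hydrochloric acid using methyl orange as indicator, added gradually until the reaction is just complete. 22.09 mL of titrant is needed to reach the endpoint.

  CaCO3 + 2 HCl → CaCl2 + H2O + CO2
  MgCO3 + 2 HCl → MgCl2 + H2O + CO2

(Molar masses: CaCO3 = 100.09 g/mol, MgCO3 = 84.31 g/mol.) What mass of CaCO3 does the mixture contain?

n(HCl) = 0.02209 × 0.4347 = 9.603 × 10^-3 mol
Let x = n(CaCO3), y = n(MgCO3).
Titrant: 2x + 2y = 9.603 × 10^-3;  mass: 100.09x + 84.31y = 0.4428
Solving, x = 2.408 × 10^-3 mol, y = 2.393 × 10^-3 mol
mass of CaCO3 = 2.408 × 10^-3 × 100.09 = 0.2411 g

0.2411 g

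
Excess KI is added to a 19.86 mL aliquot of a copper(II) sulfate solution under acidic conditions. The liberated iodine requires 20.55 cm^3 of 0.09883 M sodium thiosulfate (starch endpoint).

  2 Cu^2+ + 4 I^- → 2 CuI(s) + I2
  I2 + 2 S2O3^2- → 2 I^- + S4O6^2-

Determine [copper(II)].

n(S2O3^2-) = 0.02055 × 0.09883 = 2.031 × 10^-3 mol
n(I2) = n(S2O3^2-)/2 = 1.015 × 10^-3 mol
From the 2:1 ratio, n(Cu2+) in the aliquot = 2/1 × 1.015 × 10^-3 = 2.031 × 10^-3 mol
[Cu2+] = 2.031 × 10^-3 / 0.01986 = 0.1023 mol/L

0.1023 M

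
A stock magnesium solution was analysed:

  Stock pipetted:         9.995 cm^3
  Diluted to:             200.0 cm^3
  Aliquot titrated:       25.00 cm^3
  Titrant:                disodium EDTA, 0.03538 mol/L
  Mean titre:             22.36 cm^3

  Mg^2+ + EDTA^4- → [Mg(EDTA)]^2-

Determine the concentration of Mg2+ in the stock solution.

0.6332 mol/L

n(EDTA) = 0.02236 × 0.03538 = 7.911 × 10^-4 mol
n(Mg2+) in the aliquot = 7.911 × 10^-4 mol (1:1 ratio)
[Mg2+]_dilute = 7.911 × 10^-4 / 0.02500 = 0.03164 mol/L
Dilution factor = 200.0 / 9.995 = 20.01
[Mg2+]_stock = 0.03164 × 20.01 = 0.6332 mol/L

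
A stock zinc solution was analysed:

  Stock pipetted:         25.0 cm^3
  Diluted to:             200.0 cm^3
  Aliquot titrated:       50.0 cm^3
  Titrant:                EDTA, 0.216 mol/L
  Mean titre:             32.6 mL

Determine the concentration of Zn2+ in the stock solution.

1.13 mol/L

Zn^2+ + EDTA^4- → [Zn(EDTA)]^2-
n(EDTA) = 0.0326 × 0.216 = 7.04 × 10^-3 mol
n(Zn2+) in the aliquot = 7.04 × 10^-3 mol (1:1 ratio)
[Zn2+]_dilute = 7.04 × 10^-3 / 0.0500 = 0.141 mol/L
Dilution factor = 200.0 / 25.0 = 8.000
[Zn2+]_stock = 0.141 × 8.000 = 1.13 mol/L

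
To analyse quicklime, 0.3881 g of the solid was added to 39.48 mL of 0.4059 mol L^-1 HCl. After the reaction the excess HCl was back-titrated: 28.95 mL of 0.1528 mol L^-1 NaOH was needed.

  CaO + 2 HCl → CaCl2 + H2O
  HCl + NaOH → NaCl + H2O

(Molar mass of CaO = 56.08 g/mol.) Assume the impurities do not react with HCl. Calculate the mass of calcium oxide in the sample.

0.3253 g

n(HCl) added = 0.03948 × 0.4059 = 0.01602 mol
n(NaOH) used in back-titration = 0.02895 × 0.1528 = 4.424 × 10^-3 mol
n(HCl) left over = 4.424 × 10^-3 mol (1:1 ratio)
n(HCl) consumed by analyte = 0.01602 − 4.424 × 10^-3 = 0.01160 mol
From the 1:2 ratio, n(CaO) = 1/2 × 0.01160 = 5.801 × 10^-3 mol
mass of CaO = 5.801 × 10^-3 × 56.08 = 0.3253 g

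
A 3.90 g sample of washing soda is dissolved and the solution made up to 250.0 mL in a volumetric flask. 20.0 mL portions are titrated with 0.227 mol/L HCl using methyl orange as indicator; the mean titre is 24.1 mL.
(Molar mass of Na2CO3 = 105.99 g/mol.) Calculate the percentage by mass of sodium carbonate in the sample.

92.9 %

Na2CO3 + 2 HCl → 2 NaCl + H2O + CO2
n(HCl) per titration = 0.0241 × 0.227 = 5.47 × 10^-3 mol
From the 1:2 ratio, n(Na2CO3) in each aliquot = 1/2 × 5.47 × 10^-3 = 2.74 × 10^-3 mol
n(Na2CO3) in the whole flask = 2.74 × 10^-3 × 250.0/20.0 = 0.0342 mol
mass of Na2CO3 = 0.0342 × 105.99 = 3.62 g
% Na2CO3 = 3.62 / 3.90 × 100 = 92.9 %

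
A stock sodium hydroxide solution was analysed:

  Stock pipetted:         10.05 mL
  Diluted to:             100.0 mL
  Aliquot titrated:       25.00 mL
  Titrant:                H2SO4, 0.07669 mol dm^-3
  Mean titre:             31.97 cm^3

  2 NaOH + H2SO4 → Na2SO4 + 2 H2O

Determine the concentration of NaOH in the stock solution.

n(H2SO4) = 0.03197 × 0.07669 = 2.452 × 10^-3 mol
From the 2:1 ratio, n(NaOH) in the aliquot = 2/1 × 2.452 × 10^-3 = 4.904 × 10^-3 mol
[NaOH]_dilute = 4.904 × 10^-3 / 0.02500 = 0.1961 mol/L
Dilution factor = 100.0 / 10.05 = 9.950
[NaOH]_stock = 0.1961 × 9.950 = 1.952 mol/L

1.952 mol/L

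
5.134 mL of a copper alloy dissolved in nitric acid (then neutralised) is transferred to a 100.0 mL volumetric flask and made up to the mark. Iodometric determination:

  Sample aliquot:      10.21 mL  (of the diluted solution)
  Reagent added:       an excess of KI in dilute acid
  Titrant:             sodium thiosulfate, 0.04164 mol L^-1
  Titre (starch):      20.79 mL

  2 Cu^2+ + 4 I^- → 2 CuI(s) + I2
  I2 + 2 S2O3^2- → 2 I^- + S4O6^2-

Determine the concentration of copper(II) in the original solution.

n(S2O3^2-) = 0.02079 × 0.04164 = 8.657 × 10^-4 mol
n(I2) = n(S2O3^2-)/2 = 4.328 × 10^-4 mol
From the 2:1 ratio, n(Cu2+) in the aliquot = 2/1 × 4.328 × 10^-4 = 8.657 × 10^-4 mol
[Cu2+]_dilute = 8.657 × 10^-4 / 0.01021 = 0.08479 mol/L
[Cu2+]_original = 0.08479 × 100.0/5.134 = 1.652 mol/L

1.652 mol/L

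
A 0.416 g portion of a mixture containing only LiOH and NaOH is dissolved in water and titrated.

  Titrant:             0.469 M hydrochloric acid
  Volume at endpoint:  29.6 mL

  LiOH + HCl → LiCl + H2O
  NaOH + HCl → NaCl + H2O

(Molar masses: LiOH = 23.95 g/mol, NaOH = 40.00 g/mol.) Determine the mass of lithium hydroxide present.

0.208 g

n(HCl) = 0.0296 × 0.469 = 0.0139 mol
Let x = n(LiOH), y = n(NaOH).
Titrant: 1x + 1y = 0.0139;  mass: 23.95x + 40.00y = 0.416
Solving, x = 8.68 × 10^-3 mol, y = 5.20 × 10^-3 mol
mass of LiOH = 8.68 × 10^-3 × 23.95 = 0.208 g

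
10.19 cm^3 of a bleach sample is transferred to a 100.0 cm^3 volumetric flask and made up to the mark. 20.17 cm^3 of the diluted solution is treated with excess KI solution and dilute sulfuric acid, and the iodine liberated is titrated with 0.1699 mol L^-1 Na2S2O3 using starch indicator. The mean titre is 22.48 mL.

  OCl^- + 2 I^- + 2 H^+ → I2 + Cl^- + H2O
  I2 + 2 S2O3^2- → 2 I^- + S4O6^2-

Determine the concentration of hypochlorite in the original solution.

0.9291 mol/L

n(S2O3^2-) = 0.02248 × 0.1699 = 3.819 × 10^-3 mol
n(I2) = n(S2O3^2-)/2 = 1.910 × 10^-3 mol
n(OCl^-) in the aliquot = 1.910 × 10^-3 mol (1:1 ratio)
[OCl^-]_dilute = 1.910 × 10^-3 / 0.02017 = 0.09468 mol/L
[OCl^-]_original = 0.09468 × 100.0/10.19 = 0.9291 mol/L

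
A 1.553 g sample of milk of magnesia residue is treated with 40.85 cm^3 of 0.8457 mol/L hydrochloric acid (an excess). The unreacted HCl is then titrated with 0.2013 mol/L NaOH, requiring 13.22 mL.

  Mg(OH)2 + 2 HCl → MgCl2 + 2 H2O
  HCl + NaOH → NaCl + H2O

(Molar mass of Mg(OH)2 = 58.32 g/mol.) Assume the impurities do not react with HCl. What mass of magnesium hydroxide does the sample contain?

n(HCl) added = 0.04085 × 0.8457 = 0.03455 mol
n(NaOH) used in back-titration = 0.01322 × 0.2013 = 2.661 × 10^-3 mol
n(HCl) left over = 2.661 × 10^-3 mol (1:1 ratio)
n(HCl) consumed by analyte = 0.03455 − 2.661 × 10^-3 = 0.03189 mol
From the 1:2 ratio, n(Mg(OH)2) = 1/2 × 0.03189 = 0.01594 mol
mass of Mg(OH)2 = 0.01594 × 58.32 = 0.9298 g

0.9298 g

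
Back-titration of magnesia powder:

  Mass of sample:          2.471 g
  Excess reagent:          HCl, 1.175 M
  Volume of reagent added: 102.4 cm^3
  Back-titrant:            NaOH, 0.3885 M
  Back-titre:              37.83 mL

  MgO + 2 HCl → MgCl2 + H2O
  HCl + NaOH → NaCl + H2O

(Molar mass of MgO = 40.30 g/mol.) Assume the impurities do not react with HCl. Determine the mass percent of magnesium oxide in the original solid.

n(HCl) added = 0.1024 × 1.175 = 0.1203 mol
n(NaOH) used in back-titration = 0.03783 × 0.3885 = 0.01470 mol
n(HCl) left over = 0.01470 mol (1:1 ratio)
n(HCl) consumed by analyte = 0.1203 − 0.01470 = 0.1056 mol
From the 1:2 ratio, n(MgO) = 1/2 × 0.1056 = 0.05281 mol
mass of MgO = 0.05281 × 40.30 = 2.128 g
% MgO = 2.128 / 2.471 × 100 = 86.13 %

86.13 %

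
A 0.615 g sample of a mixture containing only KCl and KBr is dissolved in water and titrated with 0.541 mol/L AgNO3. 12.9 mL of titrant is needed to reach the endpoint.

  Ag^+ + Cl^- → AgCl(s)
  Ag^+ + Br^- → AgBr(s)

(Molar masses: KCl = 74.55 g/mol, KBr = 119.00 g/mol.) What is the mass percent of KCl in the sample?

n(AgNO3) = 0.0129 × 0.541 = 6.98 × 10^-3 mol
Let x = n(KCl), y = n(KBr).
Titrant: 1x + 1y = 6.98 × 10^-3;  mass: 74.55x + 119.00y = 0.615
Solving, x = 4.85 × 10^-3 mol, y = 2.13 × 10^-3 mol
mass of KCl = 4.85 × 10^-3 × 74.55 = 0.361 g
% KCl = 0.361 / 0.615 × 100 = 58.8 %

58.8 %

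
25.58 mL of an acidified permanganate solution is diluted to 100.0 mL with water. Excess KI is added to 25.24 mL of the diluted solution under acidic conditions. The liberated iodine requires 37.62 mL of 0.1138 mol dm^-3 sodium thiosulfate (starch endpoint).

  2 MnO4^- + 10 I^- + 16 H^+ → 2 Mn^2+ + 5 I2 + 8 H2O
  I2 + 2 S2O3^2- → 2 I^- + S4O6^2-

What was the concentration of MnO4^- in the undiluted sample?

0.1326 mol/L

n(S2O3^2-) = 0.03762 × 0.1138 = 4.281 × 10^-3 mol
n(I2) = n(S2O3^2-)/2 = 2.141 × 10^-3 mol
From the 2:5 ratio, n(MnO4^-) in the aliquot = 2/5 × 2.141 × 10^-3 = 8.562 × 10^-4 mol
[MnO4^-]_dilute = 8.562 × 10^-4 / 0.02524 = 0.03392 mol/L
[MnO4^-]_original = 0.03392 × 100.0/25.58 = 0.1326 mol/L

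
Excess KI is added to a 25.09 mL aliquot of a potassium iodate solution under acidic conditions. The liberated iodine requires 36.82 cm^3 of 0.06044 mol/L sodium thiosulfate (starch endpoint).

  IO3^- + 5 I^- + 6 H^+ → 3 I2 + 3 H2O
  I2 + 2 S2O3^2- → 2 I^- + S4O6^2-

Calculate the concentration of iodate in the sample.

0.01478 mol/L

n(S2O3^2-) = 0.03682 × 0.06044 = 2.225 × 10^-3 mol
n(I2) = n(S2O3^2-)/2 = 1.113 × 10^-3 mol
From the 1:3 ratio, n(IO3^-) in the aliquot = 1/3 × 1.113 × 10^-3 = 3.709 × 10^-4 mol
[IO3^-] = 3.709 × 10^-4 / 0.02509 = 0.01478 mol/L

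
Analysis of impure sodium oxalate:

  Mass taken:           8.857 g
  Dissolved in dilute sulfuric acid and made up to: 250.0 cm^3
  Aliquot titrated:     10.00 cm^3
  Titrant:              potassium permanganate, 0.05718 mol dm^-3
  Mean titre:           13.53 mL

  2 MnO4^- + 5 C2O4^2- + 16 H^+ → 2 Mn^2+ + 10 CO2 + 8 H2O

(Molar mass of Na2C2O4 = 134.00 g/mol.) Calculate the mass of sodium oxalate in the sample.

n(KMnO4) per titration = 0.01353 × 0.05718 = 7.736 × 10^-4 mol
From the 5:2 ratio, n(Na2C2O4) in each aliquot = 5/2 × 7.736 × 10^-4 = 1.934 × 10^-3 mol
n(Na2C2O4) in the whole flask = 1.934 × 10^-3 × 250.0/10.00 = 0.04835 mol
mass of Na2C2O4 = 0.04835 × 134.00 = 6.479 g

6.479 g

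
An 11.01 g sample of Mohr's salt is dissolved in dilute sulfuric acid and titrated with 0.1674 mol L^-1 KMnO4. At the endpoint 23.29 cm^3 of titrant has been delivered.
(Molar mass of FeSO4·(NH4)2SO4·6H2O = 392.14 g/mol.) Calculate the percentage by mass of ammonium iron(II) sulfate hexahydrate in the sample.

MnO4^- + 5 Fe^2+ + 8 H^+ → Mn^2+ + 5 Fe^3+ + 4 H2O
n(KMnO4) = 0.02329 L × 0.1674 mol/L = 3.899 × 10^-3 mol
From the 5:1 ratio, n(FeSO4·(NH4)2SO4·6H2O) = 5/1 × 3.899 × 10^-3 = 0.01949 mol
mass of FeSO4·(NH4)2SO4·6H2O = 0.01949 × 392.14 g/mol = 7.644 g
% FeSO4·(NH4)2SO4·6H2O = 7.644 / 11.01 × 100 = 69.43 %

69.43 %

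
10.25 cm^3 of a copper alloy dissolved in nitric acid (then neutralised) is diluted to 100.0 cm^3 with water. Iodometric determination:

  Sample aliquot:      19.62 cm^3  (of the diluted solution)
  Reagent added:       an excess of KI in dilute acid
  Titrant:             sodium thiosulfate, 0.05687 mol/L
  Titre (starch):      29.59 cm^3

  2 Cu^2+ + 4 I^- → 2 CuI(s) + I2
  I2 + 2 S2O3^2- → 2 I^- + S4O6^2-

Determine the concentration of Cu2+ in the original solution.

n(S2O3^2-) = 0.02959 × 0.05687 = 1.683 × 10^-3 mol
n(I2) = n(S2O3^2-)/2 = 8.414 × 10^-4 mol
From the 2:1 ratio, n(Cu2+) in the aliquot = 2/1 × 8.414 × 10^-4 = 1.683 × 10^-3 mol
[Cu2+]_dilute = 1.683 × 10^-3 / 0.01962 = 0.08577 mol/L
[Cu2+]_original = 0.08577 × 100.0/10.25 = 0.8368 mol/L

0.8368 mol/L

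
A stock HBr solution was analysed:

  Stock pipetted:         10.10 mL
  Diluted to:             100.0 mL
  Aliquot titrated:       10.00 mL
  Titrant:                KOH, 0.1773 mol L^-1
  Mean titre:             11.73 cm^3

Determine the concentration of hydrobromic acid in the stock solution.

HBr + KOH → KBr + H2O
n(KOH) = 0.01173 × 0.1773 = 2.080 × 10^-3 mol
n(HBr) in the aliquot = 2.080 × 10^-3 mol (1:1 ratio)
[HBr]_dilute = 2.080 × 10^-3 / 0.01000 = 0.2080 mol/L
Dilution factor = 100.0 / 10.10 = 9.901
[HBr]_stock = 0.2080 × 9.901 = 2.059 mol/L

2.059 mol/L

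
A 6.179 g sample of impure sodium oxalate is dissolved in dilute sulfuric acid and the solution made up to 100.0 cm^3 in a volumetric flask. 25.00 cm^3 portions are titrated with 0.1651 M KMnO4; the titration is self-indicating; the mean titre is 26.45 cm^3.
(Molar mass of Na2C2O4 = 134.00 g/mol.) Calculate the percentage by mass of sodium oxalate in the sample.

94.70 %

2 MnO4^- + 5 C2O4^2- + 16 H^+ → 2 Mn^2+ + 10 CO2 + 8 H2O
n(KMnO4) per titration = 0.02645 × 0.1651 = 4.367 × 10^-3 mol
From the 5:2 ratio, n(Na2C2O4) in each aliquot = 5/2 × 4.367 × 10^-3 = 0.01092 mol
n(Na2C2O4) in the whole flask = 0.01092 × 100.0/25.00 = 0.04367 mol
mass of Na2C2O4 = 0.04367 × 134.00 = 5.852 g
% Na2C2O4 = 5.852 / 6.179 × 100 = 94.70 %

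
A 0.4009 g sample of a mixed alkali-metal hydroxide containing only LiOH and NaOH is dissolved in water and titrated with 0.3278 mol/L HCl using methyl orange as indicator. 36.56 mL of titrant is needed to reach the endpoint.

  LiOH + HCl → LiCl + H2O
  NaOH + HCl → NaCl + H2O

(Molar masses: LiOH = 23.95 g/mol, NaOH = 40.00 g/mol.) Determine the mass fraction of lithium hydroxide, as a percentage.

n(HCl) = 0.03656 × 0.3278 = 0.01198 mol
Let x = n(LiOH), y = n(NaOH).
Titrant: 1x + 1y = 0.01198;  mass: 23.95x + 40.00y = 0.4009
Solving, x = 4.889 × 10^-3 mol, y = 7.095 × 10^-3 mol
mass of LiOH = 4.889 × 10^-3 × 23.95 = 0.1171 g
% LiOH = 0.1171 / 0.4009 × 100 = 29.21 %

29.21 %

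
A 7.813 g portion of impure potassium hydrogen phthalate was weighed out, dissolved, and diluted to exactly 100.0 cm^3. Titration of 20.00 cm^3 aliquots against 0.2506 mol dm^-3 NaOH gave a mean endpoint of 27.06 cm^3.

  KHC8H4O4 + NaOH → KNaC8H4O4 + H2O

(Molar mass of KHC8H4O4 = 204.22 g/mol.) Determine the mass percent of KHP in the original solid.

88.63 %

n(NaOH) per titration = 0.02706 × 0.2506 = 6.781 × 10^-3 mol
n(KHC8H4O4) in each aliquot = 6.781 × 10^-3 mol (1:1 ratio)
n(KHC8H4O4) in the whole flask = 6.781 × 10^-3 × 100.0/20.00 = 0.03391 mol
mass of KHC8H4O4 = 0.03391 × 204.22 = 6.924 g
% KHC8H4O4 = 6.924 / 7.813 × 100 = 88.63 %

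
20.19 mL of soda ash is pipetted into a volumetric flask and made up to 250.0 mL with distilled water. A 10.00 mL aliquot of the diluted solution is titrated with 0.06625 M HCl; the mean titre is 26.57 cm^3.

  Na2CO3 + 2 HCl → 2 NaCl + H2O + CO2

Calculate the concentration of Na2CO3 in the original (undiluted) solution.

1.090 M

n(HCl) = 0.02657 × 0.06625 = 1.760 × 10^-3 mol
From the 1:2 ratio, n(Na2CO3) in the aliquot = 1/2 × 1.760 × 10^-3 = 8.801 × 10^-4 mol
[Na2CO3]_dilute = 8.801 × 10^-4 / 0.01000 = 0.08801 mol/L
Dilution factor = 250.0 / 20.19 = 12.38
[Na2CO3]_stock = 0.08801 × 12.38 = 1.090 mol/L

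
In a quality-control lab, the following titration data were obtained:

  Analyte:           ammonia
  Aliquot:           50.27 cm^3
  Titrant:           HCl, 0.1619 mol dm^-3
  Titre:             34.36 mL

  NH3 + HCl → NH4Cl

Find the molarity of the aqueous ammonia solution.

n(HCl) = 0.03436 L × 0.1619 mol/L = 5.563 × 10^-3 mol
n(NH3) = 5.563 × 10^-3 mol (1:1 mole ratio)
[NH3] = 5.563 × 10^-3 mol / 0.05027 L = 0.1107 mol/L

0.1107 mol/L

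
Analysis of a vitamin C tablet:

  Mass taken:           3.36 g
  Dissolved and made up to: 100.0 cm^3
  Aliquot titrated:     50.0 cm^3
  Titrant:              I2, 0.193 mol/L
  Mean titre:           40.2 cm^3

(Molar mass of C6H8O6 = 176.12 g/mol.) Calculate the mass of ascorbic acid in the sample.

2.73 g

C6H8O6 + I2 → C6H6O6 + 2 HI
n(I2) per titration = 0.0402 × 0.193 = 7.76 × 10^-3 mol
n(C6H8O6) in each aliquot = 7.76 × 10^-3 mol (1:1 ratio)
n(C6H8O6) in the whole flask = 7.76 × 10^-3 × 100.0/50.0 = 0.0155 mol
mass of C6H8O6 = 0.0155 × 176.12 = 2.73 g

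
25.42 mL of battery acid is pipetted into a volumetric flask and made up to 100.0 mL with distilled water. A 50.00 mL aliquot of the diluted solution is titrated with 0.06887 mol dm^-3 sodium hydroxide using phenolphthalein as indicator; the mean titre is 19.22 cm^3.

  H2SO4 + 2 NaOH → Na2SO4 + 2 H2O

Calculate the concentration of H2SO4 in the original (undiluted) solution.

n(NaOH) = 0.01922 × 0.06887 = 1.324 × 10^-3 mol
From the 1:2 ratio, n(H2SO4) in the aliquot = 1/2 × 1.324 × 10^-3 = 6.618 × 10^-4 mol
[H2SO4]_dilute = 6.618 × 10^-4 / 0.05000 = 0.01324 mol/L
Dilution factor = 100.0 / 25.42 = 3.934
[H2SO4]_stock = 0.01324 × 3.934 = 0.05207 mol/L

0.05207 mol/L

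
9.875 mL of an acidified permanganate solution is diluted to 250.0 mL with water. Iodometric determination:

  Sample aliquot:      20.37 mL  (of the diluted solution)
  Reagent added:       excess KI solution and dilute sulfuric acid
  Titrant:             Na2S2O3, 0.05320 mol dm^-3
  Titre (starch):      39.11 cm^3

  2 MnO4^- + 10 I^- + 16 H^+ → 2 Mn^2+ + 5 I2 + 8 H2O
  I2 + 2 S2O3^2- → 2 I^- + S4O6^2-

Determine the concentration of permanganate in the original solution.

0.5172 mol/L

n(S2O3^2-) = 0.03911 × 0.05320 = 2.081 × 10^-3 mol
n(I2) = n(S2O3^2-)/2 = 1.040 × 10^-3 mol
From the 2:5 ratio, n(MnO4^-) in the aliquot = 2/5 × 1.040 × 10^-3 = 4.161 × 10^-4 mol
[MnO4^-]_dilute = 4.161 × 10^-4 / 0.02037 = 0.02043 mol/L
[MnO4^-]_original = 0.02043 × 250.0/9.875 = 0.5172 mol/L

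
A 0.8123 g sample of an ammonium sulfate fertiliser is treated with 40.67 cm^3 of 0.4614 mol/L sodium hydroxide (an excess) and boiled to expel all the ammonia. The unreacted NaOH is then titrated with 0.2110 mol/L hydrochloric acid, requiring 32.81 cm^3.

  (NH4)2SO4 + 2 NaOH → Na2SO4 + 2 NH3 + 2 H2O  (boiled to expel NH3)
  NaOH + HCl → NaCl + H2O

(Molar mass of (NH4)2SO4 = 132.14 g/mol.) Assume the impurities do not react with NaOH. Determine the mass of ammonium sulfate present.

n(NaOH) added = 0.04067 × 0.4614 = 0.01877 mol
n(HCl) used in back-titration = 0.03281 × 0.2110 = 6.923 × 10^-3 mol
n(NaOH) left over = 6.923 × 10^-3 mol (1:1 ratio)
n(NaOH) consumed by analyte = 0.01877 − 6.923 × 10^-3 = 0.01184 mol
From the 1:2 ratio, n((NH4)2SO4) = 1/2 × 0.01184 = 5.921 × 10^-3 mol
mass of (NH4)2SO4 = 5.921 × 10^-3 × 132.14 = 0.7824 g

0.7824 g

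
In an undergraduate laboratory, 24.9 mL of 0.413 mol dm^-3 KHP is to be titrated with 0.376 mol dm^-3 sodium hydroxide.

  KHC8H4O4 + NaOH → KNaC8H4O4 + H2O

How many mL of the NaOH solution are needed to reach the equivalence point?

27.4 mL

n(KHC8H4O4) = 0.0249 L × 0.413 mol/L = 0.0103 mol
n(NaOH) = 0.0103 mol (1:1 stoichiometry)
V(NaOH) = 0.0103 mol / 0.376 mol/L = 0.0274 L = 27.4 mL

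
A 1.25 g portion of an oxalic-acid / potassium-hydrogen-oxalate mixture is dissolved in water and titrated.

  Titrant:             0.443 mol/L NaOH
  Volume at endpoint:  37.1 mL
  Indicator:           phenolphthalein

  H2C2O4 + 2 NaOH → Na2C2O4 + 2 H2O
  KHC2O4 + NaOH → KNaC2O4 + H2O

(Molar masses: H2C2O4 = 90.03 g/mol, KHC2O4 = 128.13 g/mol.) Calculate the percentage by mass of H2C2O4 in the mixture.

37.1 %

n(NaOH) = 0.0371 × 0.443 = 0.0164 mol
Let x = n(H2C2O4), y = n(KHC2O4).
Titrant: 2x + 1y = 0.0164;  mass: 90.03x + 128.13y = 1.25
Solving, x = 5.15 × 10^-3 mol, y = 6.14 × 10^-3 mol
mass of H2C2O4 = 5.15 × 10^-3 × 90.03 = 0.464 g
% H2C2O4 = 0.464 / 1.25 × 100 = 37.1 %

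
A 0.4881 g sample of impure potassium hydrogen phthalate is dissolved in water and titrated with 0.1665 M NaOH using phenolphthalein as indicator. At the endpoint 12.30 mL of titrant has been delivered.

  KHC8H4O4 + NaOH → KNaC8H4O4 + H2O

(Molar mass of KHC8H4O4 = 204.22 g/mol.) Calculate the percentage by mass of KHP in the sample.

n(NaOH) = 0.01230 L × 0.1665 mol/L = 2.048 × 10^-3 mol
n(KHC8H4O4) = 2.048 × 10^-3 mol (1:1 ratio)
mass of KHC8H4O4 = 2.048 × 10^-3 × 204.22 g/mol = 0.4182 g
% KHC8H4O4 = 0.4182 / 0.4881 × 100 = 85.69 %

85.69 %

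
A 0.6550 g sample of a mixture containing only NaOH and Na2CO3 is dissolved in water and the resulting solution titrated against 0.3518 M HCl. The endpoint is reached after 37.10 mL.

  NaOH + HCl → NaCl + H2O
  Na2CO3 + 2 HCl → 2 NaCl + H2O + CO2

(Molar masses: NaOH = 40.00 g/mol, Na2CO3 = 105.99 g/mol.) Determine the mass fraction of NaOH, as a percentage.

17.24 %

n(HCl) = 0.03710 × 0.3518 = 0.01305 mol
Let x = n(NaOH), y = n(Na2CO3).
Titrant: 1x + 2y = 0.01305;  mass: 40.00x + 105.99y = 0.6550
Solving, x = 2.823 × 10^-3 mol, y = 5.115 × 10^-3 mol
mass of NaOH = 2.823 × 10^-3 × 40.00 = 0.1129 g
% NaOH = 0.1129 / 0.6550 × 100 = 17.24 %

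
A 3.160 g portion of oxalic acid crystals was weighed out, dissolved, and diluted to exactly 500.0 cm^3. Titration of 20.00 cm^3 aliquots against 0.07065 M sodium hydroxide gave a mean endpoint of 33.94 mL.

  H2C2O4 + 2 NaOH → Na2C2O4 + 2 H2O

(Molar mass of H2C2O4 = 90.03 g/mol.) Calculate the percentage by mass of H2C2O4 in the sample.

n(NaOH) per titration = 0.03394 × 0.07065 = 2.398 × 10^-3 mol
From the 1:2 ratio, n(H2C2O4) in each aliquot = 1/2 × 2.398 × 10^-3 = 1.199 × 10^-3 mol
n(H2C2O4) in the whole flask = 1.199 × 10^-3 × 500.0/20.00 = 0.02997 mol
mass of H2C2O4 = 0.02997 × 90.03 = 2.698 g
% H2C2O4 = 2.698 / 3.160 × 100 = 85.40 %

85.40 %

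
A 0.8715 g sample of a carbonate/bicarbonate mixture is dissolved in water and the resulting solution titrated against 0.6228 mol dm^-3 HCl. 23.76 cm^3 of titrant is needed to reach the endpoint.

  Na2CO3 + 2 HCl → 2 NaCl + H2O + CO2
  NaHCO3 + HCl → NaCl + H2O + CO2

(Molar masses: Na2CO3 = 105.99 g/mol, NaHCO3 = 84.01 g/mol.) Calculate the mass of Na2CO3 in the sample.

0.6350 g

n(HCl) = 0.02376 × 0.6228 = 0.01480 mol
Let x = n(Na2CO3), y = n(NaHCO3).
Titrant: 2x + 1y = 0.01480;  mass: 105.99x + 84.01y = 0.8715
Solving, x = 5.992 × 10^-3 mol, y = 2.815 × 10^-3 mol
mass of Na2CO3 = 5.992 × 10^-3 × 105.99 = 0.6350 g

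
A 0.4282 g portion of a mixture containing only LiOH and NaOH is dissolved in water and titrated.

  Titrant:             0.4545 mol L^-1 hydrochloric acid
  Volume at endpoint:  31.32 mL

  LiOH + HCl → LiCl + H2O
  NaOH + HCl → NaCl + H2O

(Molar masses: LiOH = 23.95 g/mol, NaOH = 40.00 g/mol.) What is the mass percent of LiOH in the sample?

49.21 %

n(HCl) = 0.03132 × 0.4545 = 0.01423 mol
Let x = n(LiOH), y = n(NaOH).
Titrant: 1x + 1y = 0.01423;  mass: 23.95x + 40.00y = 0.4282
Solving, x = 8.797 × 10^-3 mol, y = 5.438 × 10^-3 mol
mass of LiOH = 8.797 × 10^-3 × 23.95 = 0.2107 g
% LiOH = 0.2107 / 0.4282 × 100 = 49.21 %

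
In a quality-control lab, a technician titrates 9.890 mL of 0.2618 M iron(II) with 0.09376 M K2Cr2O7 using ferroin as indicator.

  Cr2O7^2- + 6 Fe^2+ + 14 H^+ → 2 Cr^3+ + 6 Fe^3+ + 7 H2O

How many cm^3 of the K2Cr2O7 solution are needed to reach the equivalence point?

n(Fe2+) = 0.009890 L × 0.2618 mol/L = 2.589 × 10^-3 mol
From the 1:6 stoichiometry, n(K2Cr2O7) = 1/6 × 2.589 × 10^-3 = 4.315 × 10^-4 mol
V(K2Cr2O7) = 4.315 × 10^-4 mol / 0.09376 mol/L = 0.004603 L = 4.603 mL

4.603 mL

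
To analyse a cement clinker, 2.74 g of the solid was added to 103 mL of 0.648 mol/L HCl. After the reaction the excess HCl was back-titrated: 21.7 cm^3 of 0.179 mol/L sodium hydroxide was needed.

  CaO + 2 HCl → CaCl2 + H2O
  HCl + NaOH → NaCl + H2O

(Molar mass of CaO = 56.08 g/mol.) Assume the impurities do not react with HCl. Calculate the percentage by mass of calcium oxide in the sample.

n(HCl) added = 0.103 × 0.648 = 0.0667 mol
n(NaOH) used in back-titration = 0.0217 × 0.179 = 3.88 × 10^-3 mol
n(HCl) left over = 3.88 × 10^-3 mol (1:1 ratio)
n(HCl) consumed by analyte = 0.0667 − 3.88 × 10^-3 = 0.0629 mol
From the 1:2 ratio, n(CaO) = 1/2 × 0.0629 = 0.0314 mol
mass of CaO = 0.0314 × 56.08 = 1.76 g
% CaO = 1.76 / 2.74 × 100 = 64.3 %

64.3 %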